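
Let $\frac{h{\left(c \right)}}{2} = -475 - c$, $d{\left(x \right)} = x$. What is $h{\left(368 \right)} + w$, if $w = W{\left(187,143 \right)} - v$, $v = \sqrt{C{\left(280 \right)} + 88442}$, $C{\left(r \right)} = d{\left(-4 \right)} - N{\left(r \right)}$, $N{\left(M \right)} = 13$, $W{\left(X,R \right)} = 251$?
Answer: $-1435 - 15 \sqrt{393} \approx -1732.4$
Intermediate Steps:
$h{\left(c \right)} = -950 - 2 c$ ($h{\left(c \right)} = 2 \left(-475 - c\right) = -950 - 2 c$)
$C{\left(r \right)} = -17$ ($C{\left(r \right)} = -4 - 13 = -17$)
$v = 15 \sqrt{393}$ ($v = \sqrt{-17 + 88442} = \sqrt{88425} = 15 \sqrt{393} \approx 297.36$)
$w = 251 - 15 \sqrt{393} \approx -46.363$
$h{\left(368 \right)} + w = \left(-950 - 736\right) + \left(251 - 15 \sqrt{393}\right) = -1686 + \left(251 - 15 \sqrt{393}\right) = -1435 - 15 \sqrt{393}$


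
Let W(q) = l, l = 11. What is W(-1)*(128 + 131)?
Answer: 2849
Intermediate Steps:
W(q) = 11
W(-1)*(128 + 131) = 11*(128 + 131) = 11*259 = 2849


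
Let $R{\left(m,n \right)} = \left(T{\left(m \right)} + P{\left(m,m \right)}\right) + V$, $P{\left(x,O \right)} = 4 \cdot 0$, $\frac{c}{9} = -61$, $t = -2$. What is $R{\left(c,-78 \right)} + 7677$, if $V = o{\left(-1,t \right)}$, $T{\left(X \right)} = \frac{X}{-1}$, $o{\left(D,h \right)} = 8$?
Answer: $8234$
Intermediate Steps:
$c = -549$ ($c = 9 \left(-61\right) = -549$)
$P{\left(x,O \right)} = 0$
$T{\left(X \right)} = - X$ ($T{\left(X \right)} = X \left(-1\right) = - X$)
$V = 8$
$R{\left(m,n \right)} = 8 - m$ ($R{\left(m,n \right)} = \left(- m + 0\right) + 8 = - m + 8 = 8 - m$)
$R{\left(c,-78 \right)} + 7677 = \left(8 - -549\right) + 7677 = \left(8 + 549\right) + 7677 = 557 + 7677 = 8234$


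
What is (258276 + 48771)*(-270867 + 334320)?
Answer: 19483053291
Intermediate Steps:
(258276 + 48771)*(-270867 + 334320) = 307047*63453 = 19483053291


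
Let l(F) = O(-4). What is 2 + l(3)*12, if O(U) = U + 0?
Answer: -46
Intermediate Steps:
O(U) = U
l(F) = -4
2 + l(3)*12 = 2 - 4*12 = 2 - 48 = -46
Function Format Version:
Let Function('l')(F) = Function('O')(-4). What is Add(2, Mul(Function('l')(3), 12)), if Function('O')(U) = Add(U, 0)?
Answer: -46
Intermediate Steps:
Function('O')(U) = U
Function('l')(F) = -4
Add(2, Mul(Function('l')(3), 12)) = Add(2, Mul(-4, 12)) = Add(2, -48) = -46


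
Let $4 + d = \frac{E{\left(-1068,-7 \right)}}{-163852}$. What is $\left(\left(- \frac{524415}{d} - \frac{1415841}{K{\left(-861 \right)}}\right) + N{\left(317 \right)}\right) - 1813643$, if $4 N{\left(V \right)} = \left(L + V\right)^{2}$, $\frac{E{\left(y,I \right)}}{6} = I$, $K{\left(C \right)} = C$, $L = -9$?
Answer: $- \frac{22264089744348}{13435003} \approx -1.6572 \cdot 10^{6}$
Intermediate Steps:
$E{\left(y,I \right)} = 6 I$
$N{\left(V \right)} = \frac{\left(-9 + V\right)^{2}}{4}$
$d = - \frac{327683}{81926}$ ($d = -4 + \frac{6 \left(-7\right)}{-163852} = -4 - - \frac{21}{81926} = -4 + \frac{21}{81926} = - \frac{327683}{81926} \approx -3.9997$)
$\left(\left(- \frac{524415}{d} - \frac{1415841}{K{\left(-861 \right)}}\right) + N{\left(317 \right)}\right) - 1813643 = \left(\left(- \frac{524415}{- \frac{327683}{81926}} - \frac{1415841}{-861}\right) + \frac{\left(-9 + 317\right)^{2}}{4}\right) - 1813643 = \left(\left(\left(-524415\right) \left(- \frac{81926}{327683}\right) - - \frac{67421}{41}\right) + \frac{308^{2}}{4}\right) - 1813643 = \left(\left(\frac{42963223290}{327683} + \frac{67421}{41}\right) + \frac{1}{4} \cdot 94864\right) - 1813643 = \left(\frac{1783584870433}{13435003} + 23716\right) - 1813643 = \frac{2102209401581}{13435003} - 1813643 = - \frac{22264089744348}{13435003}$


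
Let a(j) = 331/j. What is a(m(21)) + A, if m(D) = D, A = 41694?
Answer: 875905/21 ≈ 41710.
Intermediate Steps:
a(m(21)) + A = 331/21 + 41694 = 875905/21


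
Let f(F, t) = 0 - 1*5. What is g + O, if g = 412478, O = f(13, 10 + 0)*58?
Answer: 412188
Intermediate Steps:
f(F, t) = -5 (f(F, t) = 0 - 5 = -5)
O = -290 (O = -5*58 = -290)
g + O = 412478 - 290 = 412188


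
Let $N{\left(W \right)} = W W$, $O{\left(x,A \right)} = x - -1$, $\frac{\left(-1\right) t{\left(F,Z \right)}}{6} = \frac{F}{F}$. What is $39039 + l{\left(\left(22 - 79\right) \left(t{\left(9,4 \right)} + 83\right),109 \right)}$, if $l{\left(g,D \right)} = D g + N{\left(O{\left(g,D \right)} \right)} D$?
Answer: $2098305934$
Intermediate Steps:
$t{\left(F,Z \right)} = -6$ ($t{\left(F,Z \right)} = - 6 \frac{F}{F} = \left(-6\right) 1 = -6$)
$O{\left(x,A \right)} = 1 + x$ ($O{\left(x,A \right)} = x + 1 = 1 + x$)
$N{\left(W \right)} = W^{2}$
$l{\left(g,D \right)} = D g + D \left(1 + g\right)^{2}$ ($l{\left(g,D \right)} = D g + \left(1 + g\right)^{2} D = D g + D \left(1 + g\right)^{2}$)
$39039 + l{\left(\left(22 - 79\right) \left(t{\left(9,4 \right)} + 83\right),109 \right)} = 39039 + 109 \left(\left(22 - 79\right) \left(-6 + 83\right) + \left(1 + \left(22 - 79\right) \left(-6 + 83\right)\right)^{2}\right) = 39039 + 109 \left(\left(-57\right) 77 + \left(1 - 4389\right)^{2}\right) = 39039 + 109 \left(-4389 + \left(1 - 4389\right)^{2}\right) = 39039 + 109 \left(-4389 + \left(-4388\right)^{2}\right) = 39039 + 109 \left(-4389 + 19254544\right) = 39039 + 109 \cdot 19250155 = 39039 + 2098266895 = 2098305934$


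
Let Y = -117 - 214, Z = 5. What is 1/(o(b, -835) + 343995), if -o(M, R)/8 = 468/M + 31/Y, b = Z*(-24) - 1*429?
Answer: 20191/6945755869 ≈ 2.9070e-6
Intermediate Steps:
Y = -331
b = -549 (b = 5*(-24) - 1*429 = -120 - 429 = -549)
o(M, R) = 248/331 - 3744/M (o(M, R) = -8*(468/M + 31/(-331)) = -8*(468/M + 31*(-1/331)) = -8*(468/M - 31/331) = -8*(-31/331 + 468/M) = 248/331 - 3744/M)
1/(o(b, -835) + 343995) = 1/((248/331 - 3744/(-549)) + 343995) = 1/((248/331 - 3744*(-1/549)) + 343995) = 1/((248/331 + 416/61) + 343995) = 1/(152824/20191 + 343995) = 1/(6945755869/20191) = 20191/6945755869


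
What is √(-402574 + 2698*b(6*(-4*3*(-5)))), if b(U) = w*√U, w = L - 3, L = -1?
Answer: √(-402574 - 64752*√10) ≈ 779.32*I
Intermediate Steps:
w = -4 (w = -1 - 3 = -4)
b(U) = -4*√U
√(-402574 + 2698*b(6*(-4*3*(-5)))) = √(-402574 + 2698*(-4*√6*(2*√15))) = √(-402574 + 2698*(-4*6*√10)) = √(-402574 + 2698*(-24*√10)) = √(-402574 - 64752*√10)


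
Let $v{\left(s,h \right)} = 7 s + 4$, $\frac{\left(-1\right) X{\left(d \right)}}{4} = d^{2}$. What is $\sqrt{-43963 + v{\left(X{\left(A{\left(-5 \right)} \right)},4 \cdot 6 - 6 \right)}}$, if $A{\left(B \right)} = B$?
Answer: $i \sqrt{44659} \approx 211.33 i$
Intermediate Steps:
$X{\left(d \right)} = - 4 d^{2}$
$v{\left(s,h \right)} = 4 + 7 s$
$\sqrt{-43963 + v{\left(X{\left(A{\left(-5 \right)} \right)},4 \cdot 6 - 6 \right)}} = \sqrt{-43963 + \left(4 + 7 \left(- 4 \left(-5\right)^{2}\right)\right)} = \sqrt{-43963 + \left(4 + 7 \left(\left(-4\right) 25\right)\right)} = \sqrt{-43963 + \left(4 + 7 \left(-100\right)\right)} = \sqrt{-43963 + \left(4 - 700\right)} = \sqrt{-43963 - 696} = \sqrt{-44659} = i \sqrt{44659}$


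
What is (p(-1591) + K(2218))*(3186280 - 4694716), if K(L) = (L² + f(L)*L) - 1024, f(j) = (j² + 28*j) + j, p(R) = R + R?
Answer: -16681923066353256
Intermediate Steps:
p(R) = 2*R
f(j) = j² + 29*j
K(L) = -1024 + L² + L²*(29 + L) (K(L) = (L² + (L*(29 + L))*L) - 1024 = (L² + L²*(29 + L)) - 1024 = -1024 + L² + L²*(29 + L))
(p(-1591) + K(2218))*(3186280 - 4694716) = (2*(-1591) + (-1024 + 2218³ + 30*2218²))*(3186280 - 4694716) = (-3182 + (-1024 + 10911504232 + 30*4919524))*(-1508436) = (-3182 + (-1024 + 10911504232 + 147585720))*(-1508436) = (-3182 + 11059088928)*(-1508436) = 11059085746*(-1508436) = -16681923066353256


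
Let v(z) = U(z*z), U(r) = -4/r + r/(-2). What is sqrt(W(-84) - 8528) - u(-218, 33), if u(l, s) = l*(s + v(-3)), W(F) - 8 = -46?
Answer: 55045/9 + I*sqrt(8566) ≈ 6116.1 + 92.553*I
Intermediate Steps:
U(r) = -4/r - r/2 (U(r) = -4/r + r*(-1/2) = -4/r - r/2)
v(z) = -4/z**2 - z**2/2 (v(z) = -4/z**2 - z*z/2 = -4/z**2 - z**2/2)
W(F) = -38 (W(F) = 8 - 46 = -38)
u(l, s) = l*(-89/18 + s) (u(l, s) = l*(s + (1/2)*(-8 - 1*(-3)**4)/(-3)**2) = l*(s + (1/2)*(1/9)*(-8 - 1*81)) = l*(s + (1/2)*(1/9)*(-8 - 81)) = l*(s + (1/2)*(1/9)*(-89)) = l*(s - 89/18) = l*(-89/18 + s))
sqrt(W(-84) - 8528) - u(-218, 33) = sqrt(-38 - 8528) - (-218)*(-89 + 18*33)/18 = sqrt(-8566) - (-218)*(-89 + 594)/18 = I*sqrt(8566) - (-218)*505/18 = I*sqrt(8566) - 1*(-55045/9) = I*sqrt(8566) + 55045/9 = 55045/9 + I*sqrt(8566)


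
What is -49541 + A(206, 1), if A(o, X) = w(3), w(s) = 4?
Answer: -49537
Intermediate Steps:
A(o, X) = 4
-49541 + A(206, 1) = -49541 + 4 = -49537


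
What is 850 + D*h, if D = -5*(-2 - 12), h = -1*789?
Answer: -54380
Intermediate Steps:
h = -789
D = 70 (D = -5*(-14) = 70)
850 + D*h = 850 + 70*(-789) = 850 - 55230 = -54380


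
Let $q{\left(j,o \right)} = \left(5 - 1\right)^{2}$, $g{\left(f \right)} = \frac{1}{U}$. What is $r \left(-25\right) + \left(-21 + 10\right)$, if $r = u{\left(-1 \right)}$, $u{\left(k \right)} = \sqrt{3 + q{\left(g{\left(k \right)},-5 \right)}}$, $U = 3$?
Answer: $-11 - 25 \sqrt{19} \approx -119.97$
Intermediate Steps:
$g{\left(f \right)} = \frac{1}{3}$
$q{\left(j,o \right)} = 16$ ($q{\left(j,o \right)} = 4^{2} = 16$)
$u{\left(k \right)} = \sqrt{19}$ ($u{\left(k \right)} = \sqrt{3 + 16} = \sqrt{19}$)
$r = \sqrt{19} \approx 4.3589$
$r \left(-25\right) + \left(-21 + 10\right) = \sqrt{19} \left(-25\right) + \left(-21 + 10\right) = - 25 \sqrt{19} - 11 = -11 - 25 \sqrt{19}$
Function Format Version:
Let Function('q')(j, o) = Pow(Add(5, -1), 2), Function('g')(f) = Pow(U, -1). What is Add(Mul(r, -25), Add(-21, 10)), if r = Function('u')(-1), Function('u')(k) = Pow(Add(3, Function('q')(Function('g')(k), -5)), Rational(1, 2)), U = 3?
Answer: Add(-11, Mul(-25, Pow(19, Rational(1, 2)))) ≈ -119.97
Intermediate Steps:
Function('g')(f) = Rational(1, 3) (Function('g')(f) = Pow(3, -1) = Rational(1, 3))
Function('q')(j, o) = 16 (Function('q')(j, o) = Pow(4, 2) = 16)
Function('u')(k) = Pow(19, Rational(1, 2)) (Function('u')(k) = Pow(Add(3, 16), Rational(1, 2)) = Pow(19, Rational(1, 2)))
r = Pow(19, Rational(1, 2)) ≈ 4.3589
Add(Mul(r, -25), Add(-21, 10)) = Add(Mul(Pow(19, Rational(1, 2)), -25), Add(-21, 10)) = Add(Mul(-25, Pow(19, Rational(1, 2))), -11) = Add(-11, Mul(-25, Pow(19, Rational(1, 2))))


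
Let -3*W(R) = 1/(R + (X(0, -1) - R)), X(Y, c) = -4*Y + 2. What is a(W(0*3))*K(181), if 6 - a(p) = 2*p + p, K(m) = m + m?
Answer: 2353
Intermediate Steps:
X(Y, c) = 2 - 4*Y
W(R) = -1/6 (W(R) = -1/(3*(R + ((2 - 4*0) - R))) = -1/(3*(R + ((2 + 0) - R))) = -1/(3*(R + (2 - R))) = -1/3/2 = -1/3*1/2 = -1/6)
K(m) = 2*m
a(p) = 6 - 3*p (a(p) = 6 - (2*p + p) = 6 - 3*p)
a(W(0*3))*K(181) = (6 - 3*(-1/6))*(2*181) = (6 + 1/2)*362 = (13/2)*362 = 2353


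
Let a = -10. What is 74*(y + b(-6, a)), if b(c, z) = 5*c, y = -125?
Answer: -11470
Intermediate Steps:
74*(y + b(-6, a)) = 74*(-125 + 5*(-6)) = 74*(-125 - 30) = 74*(-155) = -11470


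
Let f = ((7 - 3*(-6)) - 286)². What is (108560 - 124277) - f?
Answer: -83838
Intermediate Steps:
f = 68121 (f = ((7 + 18) - 286)² = (25 - 286)² = (-261)² = 68121)
(108560 - 124277) - f = (108560 - 124277) - 1*68121 = -15717 - 68121 = -83838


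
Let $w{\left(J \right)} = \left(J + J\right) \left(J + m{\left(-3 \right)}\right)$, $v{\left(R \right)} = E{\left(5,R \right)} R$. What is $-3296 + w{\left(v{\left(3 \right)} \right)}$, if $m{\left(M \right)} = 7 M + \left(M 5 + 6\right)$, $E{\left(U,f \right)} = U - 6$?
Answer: $-3098$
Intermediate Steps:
$E{\left(U,f \right)} = -6 + U$ ($E{\left(U,f \right)} = U - 6 = -6 + U$)
$v{\left(R \right)} = - R$ ($v{\left(R \right)} = \left(-6 + 5\right) R = - R$)
$m{\left(M \right)} = 6 + 12 M$ ($m{\left(M \right)} = 7 M + \left(5 M + 6\right) = 7 M + \left(6 + 5 M\right) = 6 + 12 M$)
$w{\left(J \right)} = 2 J \left(-30 + J\right)$ ($w{\left(J \right)} = \left(J + J\right) \left(J + \left(6 + 12 \left(-3\right)\right)\right) = 2 J \left(J + \left(6 - 36\right)\right) = 2 J \left(J - 30\right) = 2 J \left(-30 + J\right)$)
$-3296 + w{\left(v{\left(3 \right)} \right)} = -3296 + 2 \left(\left(-1\right) 3\right) \left(-30 - 3\right) = -3296 + 2 \left(-3\right) \left(-30 - 3\right) = -3296 + 2 \left(-3\right) \left(-33\right) = -3296 + 198 = -3098$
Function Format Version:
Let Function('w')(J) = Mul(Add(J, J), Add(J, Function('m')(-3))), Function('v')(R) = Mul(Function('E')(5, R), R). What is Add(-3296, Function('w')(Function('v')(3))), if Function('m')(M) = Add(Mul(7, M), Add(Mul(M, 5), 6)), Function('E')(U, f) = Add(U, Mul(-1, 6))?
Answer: -3098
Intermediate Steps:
Function('E')(U, f) = Add(-6, U) (Function('E')(U, f) = Add(U, -6) = Add(-6, U))
Function('v')(R) = Mul(-1, R) (Function('v')(R) = Mul(Add(-6, 5), R) = Mul(-1, R))
Function('m')(M) = Add(6, Mul(12, M)) (Function('m')(M) = Add(Mul(7, M), Add(Mul(5, M), 6)) = Add(Mul(7, M), Add(6, Mul(5, M))) = Add(6, Mul(12, M)))
Function('w')(J) = Mul(2, J, Add(-30, J)) (Function('w')(J) = Mul(Add(J, J), Add(J, Add(6, Mul(12, -3)))) = Mul(Mul(2, J), Add(J, Add(6, -36))) = Mul(Mul(2, J), Add(J, -30)) = Mul(Mul(2, J), Add(-30, J)) = Mul(2, J, Add(-30, J)))
Add(-3296, Function('w')(Function('v')(3))) = Add(-3296, Mul(2, Mul(-1, 3), Add(-30, Mul(-1, 3)))) = Add(-3296, Mul(2, -3, Add(-30, -3))) = Add(-3296, Mul(2, -3, -33)) = Add(-3296, 198) = -3098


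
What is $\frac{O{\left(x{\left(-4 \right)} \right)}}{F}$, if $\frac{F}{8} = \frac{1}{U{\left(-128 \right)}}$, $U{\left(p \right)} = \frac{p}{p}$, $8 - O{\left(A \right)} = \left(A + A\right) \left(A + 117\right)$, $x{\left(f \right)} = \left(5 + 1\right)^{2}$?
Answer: $-1376$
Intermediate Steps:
$x{\left(f \right)} = 36$ ($x{\left(f \right)} = 6^{2} = 36$)
$O{\left(A \right)} = 8 - 2 A \left(117 + A\right)$ ($O{\left(A \right)} = 8 - \left(A + A\right) \left(A + 117\right) = 8 - 2 A \left(117 + A\right)$)
$U{\left(p \right)} = 1$
$F = 8$ ($F = \frac{8}{1} = 8 \cdot 1 = 8$)
$\frac{O{\left(x{\left(-4 \right)} \right)}}{F} = \frac{8 - 8424 - 2 \cdot 36^{2}}{8} = \left(8 - 8424 - 2592\right) \frac{1}{8} = \left(-11008\right) \frac{1}{8} = -1376$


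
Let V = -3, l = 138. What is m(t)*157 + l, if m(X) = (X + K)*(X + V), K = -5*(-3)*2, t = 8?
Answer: 29968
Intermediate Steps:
K = 30 (K = 15*2 = 30)
m(X) = (-3 + X)*(30 + X) (m(X) = (X + 30)*(X - 3) = (30 + X)*(-3 + X) = (-3 + X)*(30 + X))
m(t)*157 + l = (-90 + 8**2 + 27*8)*157 + 138 = (-90 + 64 + 216)*157 + 138 = 190*157 + 138 = 29830 + 138 = 29968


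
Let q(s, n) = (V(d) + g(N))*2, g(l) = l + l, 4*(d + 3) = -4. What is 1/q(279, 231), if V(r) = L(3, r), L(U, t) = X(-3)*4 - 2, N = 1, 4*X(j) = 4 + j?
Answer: ½ ≈ 0.50000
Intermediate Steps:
X(j) = 1 + j/4 (X(j) = (4 + j)/4 = 1 + j/4)
d = -4 (d = -3 + (¼)*(-4) = -3 - 1 = -4)
g(l) = 2*l
L(U, t) = -1 (L(U, t) = (1 + (¼)*(-3))*4 - 2 = (1 - ¾)*4 - 2 = (¼)*4 - 2 = 1 - 2 = -1)
V(r) = -1
q(s, n) = 2 (q(s, n) = (-1 + 2*1)*2 = (-1 + 2)*2 = 1*2 = 2)
1/q(279, 231) = 1/2 = ½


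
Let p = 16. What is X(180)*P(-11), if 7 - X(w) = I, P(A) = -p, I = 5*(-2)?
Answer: -272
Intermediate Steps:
I = -10
P(A) = -16 (P(A) = -1*16 = -16)
X(w) = 17 (X(w) = 7 - 1*(-10) = 7 + 10 = 17)
X(180)*P(-11) = 17*(-16) = -272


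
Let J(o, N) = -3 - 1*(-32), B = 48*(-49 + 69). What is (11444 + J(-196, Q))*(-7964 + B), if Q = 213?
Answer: -80356892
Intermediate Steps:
B = 960 (B = 48*20 = 960)
J(o, N) = 29 (J(o, N) = -3 + 32 = 29)
(11444 + J(-196, Q))*(-7964 + B) = (11444 + 29)*(-7964 + 960) = 11473*(-7004) = -80356892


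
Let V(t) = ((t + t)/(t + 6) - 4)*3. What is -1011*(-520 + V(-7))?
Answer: 495390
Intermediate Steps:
V(t) = -12 + 6*t/(6 + t) (V(t) = ((2*t)/(6 + t) - 4)*3 = (2*t/(6 + t) - 4)*3 = (-4 + 2*t/(6 + t))*3 = -12 + 6*t/(6 + t))
-1011*(-520 + V(-7)) = -1011*(-520 + 6*(-12 - 1*(-7))/(6 - 7)) = -1011*(-520 + 6*(-12 + 7)/(-1)) = -1011*(-520 + 6*(-1)*(-5)) = -1011*(-520 + 30) = -1011*(-490) = 495390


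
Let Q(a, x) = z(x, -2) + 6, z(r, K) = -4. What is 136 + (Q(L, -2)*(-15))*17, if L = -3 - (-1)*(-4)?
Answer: -374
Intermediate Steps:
L = -7 (L = -3 - 1*4 = -3 - 4 = -7)
Q(a, x) = 2 (Q(a, x) = -4 + 6 = 2)
136 + (Q(L, -2)*(-15))*17 = 136 + (2*(-15))*17 = 136 - 30*17 = 136 - 510 = -374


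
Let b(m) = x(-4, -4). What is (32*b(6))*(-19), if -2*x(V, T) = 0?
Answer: 0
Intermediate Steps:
x(V, T) = 0 (x(V, T) = -½*0 = 0)
b(m) = 0
(32*b(6))*(-19) = (32*0)*(-19) = 0*(-19) = 0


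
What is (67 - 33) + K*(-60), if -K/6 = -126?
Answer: -45326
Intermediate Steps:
K = 756 (K = -6*(-126) = 756)
(67 - 33) + K*(-60) = (67 - 33) + 756*(-60) = 34 - 45360 = -45326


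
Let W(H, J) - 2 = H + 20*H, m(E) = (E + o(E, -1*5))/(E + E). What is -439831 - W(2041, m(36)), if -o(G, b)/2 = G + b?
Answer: -482694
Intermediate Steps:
o(G, b) = -2*G - 2*b (o(G, b) = -2*(G + b) = -2*G - 2*b)
m(E) = (10 - E)/(2*E) (m(E) = (E + (-2*E - (-2)*5))/(E + E) = (E + (-2*E - 2*(-5)))/((2*E)) = (E + (-2*E + 10))*(1/(2*E)) = (E + (10 - 2*E))*(1/(2*E)) = (10 - E)*(1/(2*E)) = (10 - E)/(2*E))
W(H, J) = 2 + 21*H (W(H, J) = 2 + (H + 20*H) = 2 + 21*H)
-439831 - W(2041, m(36)) = -439831 - (2 + 21*2041) = -439831 - (2 + 42861) = -439831 - 1*42863 = -439831 - 42863 = -482694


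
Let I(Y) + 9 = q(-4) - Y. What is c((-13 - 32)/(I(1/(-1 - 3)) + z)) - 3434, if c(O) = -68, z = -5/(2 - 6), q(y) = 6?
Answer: -3502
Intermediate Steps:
z = 5/4 (z = -5/(-4) = -¼*(-5) = 5/4 ≈ 1.2500)
I(Y) = -3 - Y (I(Y) = -9 + (6 - Y) = -3 - Y)
c((-13 - 32)/(I(1/(-1 - 3)) + z)) - 3434 = -68 - 3434 = -3502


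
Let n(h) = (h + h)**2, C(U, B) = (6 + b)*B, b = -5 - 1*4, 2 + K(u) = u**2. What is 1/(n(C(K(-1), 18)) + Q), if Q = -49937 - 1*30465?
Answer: -1/68738 ≈ -1.4548e-5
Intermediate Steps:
K(u) = -2 + u**2
b = -9 (b = -5 - 4 = -9)
C(U, B) = -3*B (C(U, B) = (6 - 9)*B = -3*B)
n(h) = 4*h**2 (n(h) = (2*h)**2 = 4*h**2)
Q = -80402 (Q = -49937 - 30465 = -80402)
1/(n(C(K(-1), 18)) + Q) = 1/(4*(-3*18)**2 - 80402) = 1/(4*(-54)**2 - 80402) = 1/(4*2916 - 80402) = 1/(11664 - 80402) = 1/(-68738) = -1/68738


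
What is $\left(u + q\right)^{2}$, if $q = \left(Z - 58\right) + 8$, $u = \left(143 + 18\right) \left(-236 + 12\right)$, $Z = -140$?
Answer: $1314352516$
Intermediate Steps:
$u = -36064$ ($u = 161 \left(-224\right) = -36064$)
$q = -190$ ($q = \left(-140 - 58\right) + 8 = -198 + 8 = -190$)
$\left(u + q\right)^{2} = \left(-36064 - 190\right)^{2} = \left(-36254\right)^{2} = 1314352516$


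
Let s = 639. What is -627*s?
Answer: -400653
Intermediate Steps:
-627*s = -627*639 = -400653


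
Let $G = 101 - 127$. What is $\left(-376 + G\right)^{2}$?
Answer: $161604$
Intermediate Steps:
$G = -26$ ($G = 101 - 127 = -26$)
$\left(-376 + G\right)^{2} = \left(-376 - 26\right)^{2} = \left(-402\right)^{2} = 161604$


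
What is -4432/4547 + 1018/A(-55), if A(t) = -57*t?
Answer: -9265474/14254845 ≈ -0.64999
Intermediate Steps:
-4432/4547 + 1018/A(-55) = -4432/4547 + 1018/((-57*(-55))) = -4432*1/4547 + 1018/3135 = -4432/4547 + 1018*(1/3135) = -4432/4547 + 1018/3135 = -9265474/14254845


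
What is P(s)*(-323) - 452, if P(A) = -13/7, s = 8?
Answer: 1035/7 ≈ 147.86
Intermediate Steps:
P(A) = -13/7 (P(A) = -13*⅐ = -13/7)
P(s)*(-323) - 452 = -13/7*(-323) - 452 = 4199/7 - 452 = 1035/7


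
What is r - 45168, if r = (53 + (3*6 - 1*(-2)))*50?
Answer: -41518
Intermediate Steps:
r = 3650 (r = (53 + (18 + 2))*50 = (53 + 20)*50 = 73*50 = 3650)
r - 45168 = 3650 - 45168 = -41518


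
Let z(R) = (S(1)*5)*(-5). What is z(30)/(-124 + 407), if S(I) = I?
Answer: -25/283 ≈ -0.088339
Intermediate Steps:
z(R) = -25 (z(R) = (1*5)*(-5) = 5*(-5) = -25)
z(30)/(-124 + 407) = -25/(-124 + 407) = -25/283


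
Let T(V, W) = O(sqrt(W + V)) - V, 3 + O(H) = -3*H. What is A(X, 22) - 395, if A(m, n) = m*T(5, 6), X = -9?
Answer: -323 + 27*sqrt(11) ≈ -233.45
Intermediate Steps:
O(H) = -3 - 3*H
T(V, W) = -3 - V - 3*sqrt(V + W) (T(V, W) = (-3 - 3*sqrt(W + V)) - V = (-3 - 3*sqrt(V + W)) - V = -3 - V - 3*sqrt(V + W))
A(m, n) = m*(-8 - 3*sqrt(11)) (A(m, n) = m*(-3 - 1*5 - 3*sqrt(5 + 6)) = m*(-3 - 5 - 3*sqrt(11)) = m*(-8 - 3*sqrt(11)))
A(X, 22) - 395 = -1*(-9)*(8 + 3*sqrt(11)) - 395 = (72 + 27*sqrt(11)) - 395 = -323 + 27*sqrt(11)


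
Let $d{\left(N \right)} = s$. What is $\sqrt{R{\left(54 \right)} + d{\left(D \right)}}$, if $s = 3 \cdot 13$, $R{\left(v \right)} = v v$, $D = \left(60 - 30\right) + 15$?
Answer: $\sqrt{2955} \approx 54.36$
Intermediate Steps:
$D = 45$ ($D = 30 + 15 = 45$)
$R{\left(v \right)} = v^{2}$
$s = 39$
$d{\left(N \right)} = 39$
$\sqrt{R{\left(54 \right)} + d{\left(D \right)}} = \sqrt{54^{2} + 39} = \sqrt{2916 + 39} = \sqrt{2955}$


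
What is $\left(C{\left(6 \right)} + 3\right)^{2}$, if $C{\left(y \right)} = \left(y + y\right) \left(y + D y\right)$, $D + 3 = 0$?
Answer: $19881$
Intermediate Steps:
$D = -3$ ($D = -3 + 0 = -3$)
$C{\left(y \right)} = - 4 y^{2}$ ($C{\left(y \right)} = \left(y + y\right) \left(y - 3 y\right) = 2 y \left(- 2 y\right) = - 4 y^{2}$)
$\left(C{\left(6 \right)} + 3\right)^{2} = \left(- 4 \cdot 6^{2} + 3\right)^{2} = \left(\left(-4\right) 36 + 3\right)^{2} = \left(-144 + 3\right)^{2} = \left(-141\right)^{2} = 19881$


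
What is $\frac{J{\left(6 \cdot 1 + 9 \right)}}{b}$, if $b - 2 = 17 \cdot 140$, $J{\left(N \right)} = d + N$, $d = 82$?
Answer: $\frac{97}{2382} \approx 0.040722$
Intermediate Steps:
$J{\left(N \right)} = 82 + N$
$b = 2382$ ($b = 2 + 17 \cdot 140 = 2 + 2380 = 2382$)
$\frac{J{\left(6 \cdot 1 + 9 \right)}}{b} = \frac{82 + \left(6 \cdot 1 + 9\right)}{2382} = \left(82 + \left(6 + 9\right)\right) \frac{1}{2382} = \left(82 + 15\right) \frac{1}{2382} = 97 \cdot \frac{1}{2382} = \frac{97}{2382}$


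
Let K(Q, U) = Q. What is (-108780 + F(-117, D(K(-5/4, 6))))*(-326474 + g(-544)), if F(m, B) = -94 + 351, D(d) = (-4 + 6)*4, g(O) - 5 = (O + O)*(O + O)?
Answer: -93034054825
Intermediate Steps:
g(O) = 5 + 4*O² (g(O) = 5 + (O + O)*(O + O) = 5 + (2*O)*(2*O) = 5 + 4*O²)
D(d) = 8 (D(d) = 2*4 = 8)
F(m, B) = 257
(-108780 + F(-117, D(K(-5/4, 6))))*(-326474 + g(-544)) = (-108780 + 257)*(-326474 + (5 + 4*(-544)²)) = -108523*(-326474 + (5 + 4*295936)) = -108523*(-326474 + (5 + 1183744)) = -108523*(-326474 + 1183749) = -108523*857275 = -93034054825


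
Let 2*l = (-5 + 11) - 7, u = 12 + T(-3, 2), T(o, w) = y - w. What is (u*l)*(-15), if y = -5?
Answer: 75/2 ≈ 37.500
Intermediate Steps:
T(o, w) = -5 - w
u = 5 (u = 12 + (-5 - 1*2) = 12 + (-5 - 2) = 12 - 7 = 5)
l = -½ (l = ((-5 + 11) - 7)/2 = (6 - 7)/2 = (½)*(-1) = -½ ≈ -0.50000)
(u*l)*(-15) = (5*(-½))*(-15) = -5/2*(-15) = 75/2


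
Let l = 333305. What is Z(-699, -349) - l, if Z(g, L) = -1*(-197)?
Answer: -333108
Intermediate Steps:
Z(g, L) = 197
Z(-699, -349) - l = 197 - 1*333305 = 197 - 333305 = -333108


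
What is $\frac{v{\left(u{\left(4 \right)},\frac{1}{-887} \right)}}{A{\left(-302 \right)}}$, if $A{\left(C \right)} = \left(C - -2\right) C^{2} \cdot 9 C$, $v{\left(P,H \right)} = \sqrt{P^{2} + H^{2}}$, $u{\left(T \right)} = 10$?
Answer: $\frac{\sqrt{78676901}}{65964186799200} \approx 1.3447 \cdot 10^{-10}$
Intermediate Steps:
$v{\left(P,H \right)} = \sqrt{H^{2} + P^{2}}$
$A{\left(C \right)} = 9 C^{3} \left(2 + C\right)$ ($A{\left(C \right)} = \left(C + 2\right) C^{2} \cdot 9 C = \left(2 + C\right) C^{2} \cdot 9 C = C^{2} \left(2 + C\right) 9 C = 9 C^{2} \left(2 + C\right) C = 9 C^{3} \left(2 + C\right)$)
$\frac{v{\left(u{\left(4 \right)},\frac{1}{-887} \right)}}{A{\left(-302 \right)}} = \frac{\sqrt{\left(\frac{1}{-887}\right)^{2} + 10^{2}}}{9 \left(-302\right)^{3} \left(2 - 302\right)} = \frac{\sqrt{\left(- \frac{1}{887}\right)^{2} + 100}}{9 \left(-27543608\right) \left(-300\right)} = \frac{\sqrt{\frac{1}{786769} + 100}}{74367741600} = \sqrt{\frac{78676901}{786769}} \cdot \frac{1}{74367741600} = \frac{\sqrt{78676901}}{887} \cdot \frac{1}{74367741600} = \frac{\sqrt{78676901}}{65964186799200}$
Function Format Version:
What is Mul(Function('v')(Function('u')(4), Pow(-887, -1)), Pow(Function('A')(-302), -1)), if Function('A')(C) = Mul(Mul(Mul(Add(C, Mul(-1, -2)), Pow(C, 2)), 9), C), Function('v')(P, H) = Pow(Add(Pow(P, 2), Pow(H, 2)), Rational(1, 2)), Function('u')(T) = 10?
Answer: Mul(Rational(1, 65964186799200), Pow(78676901, Rational(1, 2))) ≈ 1.3447e-10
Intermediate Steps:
Function('v')(P, H) = Pow(Add(Pow(H, 2), Pow(P, 2)), Rational(1, 2))
Function('A')(C) = Mul(9, Pow(C, 3), Add(2, C)) (Function('A')(C) = Mul(Mul(Mul(Add(C, 2), Pow(C, 2)), 9), C) = Mul(Mul(Mul(Add(2, C), Pow(C, 2)), 9), C) = Mul(Mul(Mul(Pow(C, 2), Add(2, C)), 9), C) = Mul(Mul(9, Pow(C, 2), Add(2, C)), C) = Mul(9, Pow(C, 3), Add(2, C)))
Mul(Function('v')(Function('u')(4), Pow(-887, -1)), Pow(Function('A')(-302), -1)) = Mul(Pow(Add(Pow(Pow(-887, -1), 2), Pow(10, 2)), Rational(1, 2)), Pow(Mul(9, Pow(-302, 3), Add(2, -302)), -1)) = Mul(Pow(Add(Pow(Rational(-1, 887), 2), 100), Rational(1, 2)), Pow(Mul(9, -27543608, -300), -1)) = Mul(Pow(Add(Rational(1, 786769), 100), Rational(1, 2)), Pow(74367741600, -1)) = Mul(Pow(Rational(78676901, 786769), Rational(1, 2)), Rational(1, 74367741600)) = Mul(Mul(Rational(1, 887), Pow(78676901, Rational(1, 2))), Rational(1, 74367741600)) = Mul(Rational(1, 65964186799200), Pow(78676901, Rational(1, 2)))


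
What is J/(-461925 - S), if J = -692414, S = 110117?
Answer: 346207/286021 ≈ 1.2104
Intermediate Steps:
J/(-461925 - S) = -692414/(-461925 - 1*110117) = -692414/(-461925 - 110117) = -692414/(-572042) = -692414*(-1/572042) = 346207/286021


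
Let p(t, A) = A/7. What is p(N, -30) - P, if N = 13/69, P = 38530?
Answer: -269740/7 ≈ -38534.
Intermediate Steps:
N = 13/69 (N = 13*(1/69) = 13/69 ≈ 0.18841)
p(t, A) = A/7 (p(t, A) = A*(1/7) = A/7)
p(N, -30) - P = (1/7)*(-30) - 1*38530 = -30/7 - 38530 = -269740/7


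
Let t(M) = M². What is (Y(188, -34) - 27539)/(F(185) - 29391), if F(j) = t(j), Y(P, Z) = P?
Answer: -27351/4834 ≈ -5.6581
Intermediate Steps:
F(j) = j²
(Y(188, -34) - 27539)/(F(185) - 29391) = (188 - 27539)/(185² - 29391) = -27351/(34225 - 29391) = -27351/4834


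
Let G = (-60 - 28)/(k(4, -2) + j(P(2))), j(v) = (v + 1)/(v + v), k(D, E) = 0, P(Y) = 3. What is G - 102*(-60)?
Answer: 5988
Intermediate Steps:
j(v) = (1 + v)/(2*v) (j(v) = (1 + v)/((2*v)) = (1 + v)*(1/(2*v)) = (1 + v)/(2*v))
G = -132 (G = (-60 - 28)/(0 + (½)*(1 + 3)/3) = -88/(0 + (½)*(⅓)*4) = -88/(0 + ⅔) = -88/⅔ = -88*3/2 = -132)
G - 102*(-60) = -132 - 102*(-60) = -132 + 6120 = 5988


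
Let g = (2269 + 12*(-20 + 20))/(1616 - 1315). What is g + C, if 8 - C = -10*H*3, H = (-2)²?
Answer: 40797/301 ≈ 135.54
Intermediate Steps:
H = 4
g = 2269/301 (g = (2269 + 12*0)/301 = (2269 + 0)*(1/301) = 2269*(1/301) = 2269/301 ≈ 7.5382)
C = 128 (C = 8 - (-10*4)*3 = 8 - (-40)*3 = 8 - 1*(-120) = 8 + 120 = 128)
g + C = 2269/301 + 128 = 40797/301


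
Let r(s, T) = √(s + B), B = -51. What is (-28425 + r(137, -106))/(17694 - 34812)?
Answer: 9475/5706 - √86/17118 ≈ 1.6600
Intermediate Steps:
r(s, T) = √(-51 + s) (r(s, T) = √(s - 51) = √(-51 + s))
(-28425 + r(137, -106))/(17694 - 34812) = (-28425 + √(-51 + 137))/(17694 - 34812) = (-28425 + √86)/(-17118) = (-28425 + √86)*(-1/17118) = 9475/5706 - √86/17118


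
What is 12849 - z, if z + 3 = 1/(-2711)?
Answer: 34841773/2711 ≈ 12852.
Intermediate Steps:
z = -8134/2711 (z = -3 + 1/(-2711) = -3 - 1/2711 = -8134/2711 ≈ -3.0004)
12849 - z = 12849 - 1*(-8134/2711) = 12849 + 8134/2711 = 34841773/2711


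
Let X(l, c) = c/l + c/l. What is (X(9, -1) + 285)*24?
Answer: 20504/3 ≈ 6834.7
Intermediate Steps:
X(l, c) = 2*c/l
(X(9, -1) + 285)*24 = (2*(-1)/9 + 285)*24 = (2*(-1)*(1/9) + 285)*24 = (-2/9 + 285)*24 = (2563/9)*24 = 20504/3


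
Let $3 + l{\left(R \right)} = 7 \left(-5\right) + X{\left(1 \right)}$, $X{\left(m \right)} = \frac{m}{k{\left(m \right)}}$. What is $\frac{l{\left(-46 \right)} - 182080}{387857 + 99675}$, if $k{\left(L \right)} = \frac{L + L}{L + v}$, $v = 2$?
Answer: $- \frac{364233}{975064} \approx -0.37355$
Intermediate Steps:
$k{\left(L \right)} = \frac{2 L}{2 + L}$ ($k{\left(L \right)} = \frac{L + L}{L + 2} = \frac{2 L}{2 + L}$)
$X{\left(m \right)} = 1 + \frac{m}{2}$ ($X{\left(m \right)} = \frac{m}{2 m \frac{1}{2 + m}} = m \frac{2 + m}{2 m} = 1 + \frac{m}{2}$)
$l{\left(R \right)} = - \frac{73}{2}$ ($l{\left(R \right)} = -3 + \left(7 \left(-5\right) + \left(1 + \frac{1}{2} \cdot 1\right)\right) = -3 + \left(-35 + \left(1 + \frac{1}{2}\right)\right) = -3 + \left(-35 + \frac{3}{2}\right) = -3 - \frac{67}{2} = - \frac{73}{2}$)
$\frac{l{\left(-46 \right)} - 182080}{387857 + 99675} = \frac{- \frac{73}{2} - 182080}{387857 + 99675} = - \frac{364233}{2 \cdot 487532} = \left(- \frac{364233}{2}\right) \frac{1}{487532} = - \frac{364233}{975064}$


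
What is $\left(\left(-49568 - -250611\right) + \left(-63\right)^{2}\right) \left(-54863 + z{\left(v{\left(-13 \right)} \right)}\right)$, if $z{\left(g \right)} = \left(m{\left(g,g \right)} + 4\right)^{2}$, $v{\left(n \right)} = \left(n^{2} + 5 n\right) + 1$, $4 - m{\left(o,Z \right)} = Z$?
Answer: $-9318615448$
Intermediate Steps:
$m{\left(o,Z \right)} = 4 - Z$
$v{\left(n \right)} = 1 + n^{2} + 5 n$
$z{\left(g \right)} = \left(8 - g\right)^{2}$ ($z{\left(g \right)} = \left(\left(4 - g\right) + 4\right)^{2} = \left(8 - g\right)^{2}$)
$\left(\left(-49568 - -250611\right) + \left(-63\right)^{2}\right) \left(-54863 + z{\left(v{\left(-13 \right)} \right)}\right) = \left(\left(-49568 - -250611\right) + \left(-63\right)^{2}\right) \left(-54863 + \left(-8 + \left(1 + \left(-13\right)^{2} + 5 \left(-13\right)\right)\right)^{2}\right) = \left(\left(-49568 + 250611\right) + 3969\right) \left(-54863 + \left(-8 + \left(1 + 169 - 65\right)\right)^{2}\right) = \left(201043 + 3969\right) \left(-54863 + \left(-8 + 105\right)^{2}\right) = 205012 \left(-54863 + 97^{2}\right) = 205012 \left(-54863 + 9409\right) = 205012 \left(-45454\right) = -9318615448$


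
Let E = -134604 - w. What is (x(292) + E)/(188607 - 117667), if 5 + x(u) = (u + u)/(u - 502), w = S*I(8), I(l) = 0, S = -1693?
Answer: -14134237/7448700 ≈ -1.8975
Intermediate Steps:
w = 0 (w = -1693*0 = 0)
x(u) = -5 + 2*u/(-502 + u) (x(u) = -5 + (u + u)/(u - 502) = -5 + (2*u)/(-502 + u) = -5 + 2*u/(-502 + u))
E = -134604 (E = -134604 - 1*0 = -134604 + 0 = -134604)
(x(292) + E)/(188607 - 117667) = ((2510 - 3*292)/(-502 + 292) - 134604)/(188607 - 117667) = ((2510 - 876)/(-210) - 134604)/70940 = (-1/210*1634 - 134604)*(1/70940) = (-817/105 - 134604)*(1/70940) = -14134237/105*1/70940 = -14134237/7448700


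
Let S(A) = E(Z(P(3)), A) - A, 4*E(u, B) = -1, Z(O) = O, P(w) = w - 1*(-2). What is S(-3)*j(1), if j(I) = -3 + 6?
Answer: 33/4 ≈ 8.2500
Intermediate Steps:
P(w) = 2 + w (P(w) = w + 2 = 2 + w)
E(u, B) = -¼ (E(u, B) = (¼)*(-1) = -¼)
S(A) = -¼ - A
j(I) = 3
S(-3)*j(1) = (-¼ - 1*(-3))*3 = (-¼ + 3)*3 = (11/4)*3 = 33/4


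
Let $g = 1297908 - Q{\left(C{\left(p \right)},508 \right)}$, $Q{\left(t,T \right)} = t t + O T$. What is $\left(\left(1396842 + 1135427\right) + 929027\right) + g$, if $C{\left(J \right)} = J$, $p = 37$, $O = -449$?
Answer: $4985927$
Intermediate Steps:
$Q{\left(t,T \right)} = t^{2} - 449 T$ ($Q{\left(t,T \right)} = t t - 449 T = t^{2} - 449 T$)
$g = 1524631$ ($g = 1297908 - \left(37^{2} - 228092\right) = 1297908 - \left(1369 - 228092\right) = 1297908 - -226723 = 1297908 + 226723 = 1524631$)
$\left(\left(1396842 + 1135427\right) + 929027\right) + g = \left(\left(1396842 + 1135427\right) + 929027\right) + 1524631 = \left(2532269 + 929027\right) + 1524631 = 3461296 + 1524631 = 4985927$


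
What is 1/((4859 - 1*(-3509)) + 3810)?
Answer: 1/12178 ≈ 8.2115e-5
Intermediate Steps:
1/((4859 - 1*(-3509)) + 3810) = 1/((4859 + 3509) + 3810) = 1/(8368 + 3810) = 1/12178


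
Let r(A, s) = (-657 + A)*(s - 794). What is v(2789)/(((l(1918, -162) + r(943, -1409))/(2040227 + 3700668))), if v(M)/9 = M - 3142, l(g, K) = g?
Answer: 1215921561/41876 ≈ 29036.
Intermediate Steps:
r(A, s) = (-794 + s)*(-657 + A) (r(A, s) = (-657 + A)*(-794 + s) = (-794 + s)*(-657 + A))
v(M) = -28278 + 9*M (v(M) = 9*(M - 3142) = 9*(-3142 + M) = -28278 + 9*M)
v(2789)/(((l(1918, -162) + r(943, -1409))/(2040227 + 3700668))) = (-28278 + 9*2789)/(((1918 + (521658 - 794*943 - 657*(-1409) + 943*(-1409)))/(2040227 + 3700668))) = (-28278 + 25101)/(((1918 + (521658 - 748742 + 925713 - 1328687))/5740895)) = -3177*5740895/(1918 - 630058) = -3177/((-628140*1/5740895)) = -3177/(-125628/1148179) = -3177*(-1148179/125628) = 1215921561/41876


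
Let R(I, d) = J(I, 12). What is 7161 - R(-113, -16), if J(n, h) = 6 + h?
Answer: 7143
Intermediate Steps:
R(I, d) = 18 (R(I, d) = 6 + 12 = 18)
7161 - R(-113, -16) = 7161 - 1*18 = 7161 - 18 = 7143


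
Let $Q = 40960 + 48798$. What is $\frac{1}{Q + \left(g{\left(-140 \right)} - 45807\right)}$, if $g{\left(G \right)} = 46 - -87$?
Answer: $\frac{1}{44084} \approx 2.2684 \cdot 10^{-5}$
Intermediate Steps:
$g{\left(G \right)} = 133$ ($g{\left(G \right)} = 46 + 87 = 133$)
$Q = 89758$
$\frac{1}{Q + \left(g{\left(-140 \right)} - 45807\right)} = \frac{1}{89758 + \left(133 - 45807\right)} = \frac{1}{89758 - 45674} = \frac{1}{44084}$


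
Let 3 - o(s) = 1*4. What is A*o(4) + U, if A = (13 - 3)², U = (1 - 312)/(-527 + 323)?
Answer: -20089/204 ≈ -98.475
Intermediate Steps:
o(s) = -1 (o(s) = 3 - 4 = -1)
U = 311/204 (U = -311/(-204) = -311*(-1/204) = 311/204 ≈ 1.5245)
A = 100 (A = 10² = 100)
A*o(4) + U = 100*(-1) + 311/204 = -100 + 311/204 = -20089/204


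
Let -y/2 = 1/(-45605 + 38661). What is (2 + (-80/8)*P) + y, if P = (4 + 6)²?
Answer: -3465055/3472 ≈ -998.00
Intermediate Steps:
P = 100 (P = 10² = 100)
y = 1/3472 (y = -2/(-45605 + 38661) = -2/(-6944) = -2*(-1/6944) = 1/3472 ≈ 0.00028802)
(2 + (-80/8)*P) + y = (2 - 80/8*100) + 1/3472 = (2 - 80*⅛*100) + 1/3472 = (2 - 10*100) + 1/3472 = (2 - 1000) + 1/3472 = -998 + 1/3472 = -3465055/3472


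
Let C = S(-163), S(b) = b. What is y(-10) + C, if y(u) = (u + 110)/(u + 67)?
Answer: -9191/57 ≈ -161.25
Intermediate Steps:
C = -163
y(u) = (110 + u)/(67 + u)
y(-10) + C = (110 - 10)/(67 - 10) - 163 = 100/57 - 163 = -9191/57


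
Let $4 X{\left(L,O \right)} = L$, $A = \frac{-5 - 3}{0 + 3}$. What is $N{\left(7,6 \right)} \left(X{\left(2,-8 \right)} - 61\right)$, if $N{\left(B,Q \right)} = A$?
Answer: $\frac{484}{3} \approx 161.33$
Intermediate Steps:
$A = - \frac{8}{3} \approx -2.6667$
$X{\left(L,O \right)} = \frac{L}{4}$
$N{\left(B,Q \right)} = - \frac{8}{3}$
$N{\left(7,6 \right)} \left(X{\left(2,-8 \right)} - 61\right) = - \frac{8 \left(\frac{1}{4} \cdot 2 - 61\right)}{3} = - \frac{8 \left(\frac{1}{2} - 61\right)}{3} = \left(- \frac{8}{3}\right) \left(- \frac{121}{2}\right) = \frac{484}{3}$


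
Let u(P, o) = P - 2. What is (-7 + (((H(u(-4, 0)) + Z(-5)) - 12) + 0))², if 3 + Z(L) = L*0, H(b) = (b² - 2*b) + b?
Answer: 400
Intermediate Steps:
u(P, o) = -2 + P
H(b) = b² - b
Z(L) = -3 (Z(L) = -3 + L*0 = -3 + 0 = -3)
(-7 + (((H(u(-4, 0)) + Z(-5)) - 12) + 0))² = (-7 + ((((-2 - 4)*(-1 + (-2 - 4)) - 3) - 12) + 0))² = (-7 + (((-6*(-1 - 6) - 3) - 12) + 0))² = (-7 + (((-6*(-7) - 3) - 12) + 0))² = (-7 + (((42 - 3) - 12) + 0))² = (-7 + ((39 - 12) + 0))² = (-7 + (27 + 0))² = (-7 + 27)² = 20² = 400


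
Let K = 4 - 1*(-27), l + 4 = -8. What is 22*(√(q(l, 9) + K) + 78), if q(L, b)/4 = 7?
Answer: 1716 + 22*√59 ≈ 1885.0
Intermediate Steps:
l = -12 (l = -4 - 8 = -12)
q(L, b) = 28 (q(L, b) = 4*7 = 28)
K = 31 (K = 4 + 27 = 31)
22*(√(q(l, 9) + K) + 78) = 22*(√(28 + 31) + 78) = 22*(√59 + 78) = 22*(78 + √59) = 1716 + 22*√59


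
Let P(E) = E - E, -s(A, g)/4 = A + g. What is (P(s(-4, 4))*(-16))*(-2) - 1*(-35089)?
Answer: 35089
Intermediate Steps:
s(A, g) = -4*A - 4*g (s(A, g) = -4*(A + g) = -4*A - 4*g)
P(E) = 0
(P(s(-4, 4))*(-16))*(-2) - 1*(-35089) = (0*(-16))*(-2) - 1*(-35089) = 0*(-2) + 35089 = 0 + 35089 = 35089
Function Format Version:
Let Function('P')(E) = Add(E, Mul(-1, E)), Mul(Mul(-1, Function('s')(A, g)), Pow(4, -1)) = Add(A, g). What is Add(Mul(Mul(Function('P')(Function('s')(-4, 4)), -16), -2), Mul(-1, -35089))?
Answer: 35089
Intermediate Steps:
Function('s')(A, g) = Add(Mul(-4, A), Mul(-4, g)) (Function('s')(A, g) = Mul(-4, Add(A, g)) = Add(Mul(-4, A), Mul(-4, g)))
Function('P')(E) = 0
Add(Mul(Mul(Function('P')(Function('s')(-4, 4)), -16), -2), Mul(-1, -35089)) = Add(Mul(Mul(0, -16), -2), Mul(-1, -35089)) = Add(Mul(0, -2), 35089) = Add(0, 35089) = 35089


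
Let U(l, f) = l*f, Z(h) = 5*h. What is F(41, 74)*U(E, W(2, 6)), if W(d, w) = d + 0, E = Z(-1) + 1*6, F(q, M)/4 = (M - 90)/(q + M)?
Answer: -128/115 ≈ -1.1130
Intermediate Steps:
F(q, M) = 4*(-90 + M)/(M + q) (F(q, M) = 4*((M - 90)/(q + M)) = 4*((-90 + M)/(M + q)) = 4*(-90 + M)/(M + q))
E = 1 (E = 5*(-1) + 1*6 = -5 + 6 = 1)
W(d, w) = d
U(l, f) = f*l
F(41, 74)*U(E, W(2, 6)) = (4*(-90 + 74)/(74 + 41))*(2*1) = (4*(-16)/115)*2 = (4*(1/115)*(-16))*2 = -64/115*2 = -128/115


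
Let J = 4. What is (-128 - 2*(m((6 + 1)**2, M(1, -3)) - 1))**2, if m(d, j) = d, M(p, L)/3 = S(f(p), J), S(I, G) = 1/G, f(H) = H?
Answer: 50176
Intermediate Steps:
M(p, L) = 3/4
(-128 - 2*(m((6 + 1)**2, M(1, -3)) - 1))**2 = (-128 - 2*((6 + 1)**2 - 1))**2 = (-128 - 2*(7**2 - 1))**2 = (-128 - 2*(49 - 1))**2 = (-128 - 2*48)**2 = (-128 - 96)**2 = (-224)**2 = 50176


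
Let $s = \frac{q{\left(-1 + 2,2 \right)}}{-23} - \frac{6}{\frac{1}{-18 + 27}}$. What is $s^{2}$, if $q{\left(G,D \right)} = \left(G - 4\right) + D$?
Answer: $\frac{1540081}{529} \approx 2911.3$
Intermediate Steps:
$q{\left(G,D \right)} = -4 + D + G$ ($q{\left(G,D \right)} = \left(-4 + G\right) + D = -4 + D + G$)
$s = - \frac{1241}{23}$ ($s = \frac{-4 + 2 + \left(-1 + 2\right)}{-23} - \frac{6}{\frac{1}{-18 + 27}} = \left(-4 + 2 + 1\right) \left(- \frac{1}{23}\right) - \frac{6}{\frac{1}{9}} = \left(-1\right) \left(- \frac{1}{23}\right) - 6 \frac{1}{\frac{1}{9}} = \frac{1}{23} - 54 = - \frac{1241}{23} \approx -53.957$)
$s^{2} = \left(- \frac{1241}{23}\right)^{2} = \frac{1540081}{529}$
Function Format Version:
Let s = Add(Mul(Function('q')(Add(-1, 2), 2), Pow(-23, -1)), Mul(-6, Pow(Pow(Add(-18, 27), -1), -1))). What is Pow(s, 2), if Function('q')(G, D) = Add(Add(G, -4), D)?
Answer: Rational(1540081, 529) ≈ 2911.3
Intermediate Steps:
Function('q')(G, D) = Add(-4, D, G) (Function('q')(G, D) = Add(Add(-4, G), D) = Add(-4, D, G))
s = Rational(-1241, 23) (s = Add(Mul(Add(-4, 2, Add(-1, 2)), Pow(-23, -1)), Mul(-6, Pow(Pow(Add(-18, 27), -1), -1))) = Add(Mul(Add(-4, 2, 1), Rational(-1, 23)), Mul(-6, Pow(Pow(9, -1), -1))) = Add(Mul(-1, Rational(-1, 23)), Mul(-6, Pow(Rational(1, 9), -1))) = Add(Rational(1, 23), Mul(-6, 9)) = Add(Rational(1, 23), -54) = Rational(-1241, 23) ≈ -53.957)
Pow(s, 2) = Pow(Rational(-1241, 23), 2) = Rational(1540081, 529)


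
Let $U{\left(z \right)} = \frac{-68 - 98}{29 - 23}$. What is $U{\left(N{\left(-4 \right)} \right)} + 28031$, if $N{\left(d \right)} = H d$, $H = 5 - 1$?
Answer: $\frac{84010}{3} \approx 28003.0$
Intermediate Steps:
$H = 4$
$N{\left(d \right)} = 4 d$
$U{\left(z \right)} = - \frac{83}{3}$ ($U{\left(z \right)} = - \frac{166}{6} = \left(-166\right) \frac{1}{6} = - \frac{83}{3}$)
$U{\left(N{\left(-4 \right)} \right)} + 28031 = - \frac{83}{3} + 28031 = \frac{84010}{3}$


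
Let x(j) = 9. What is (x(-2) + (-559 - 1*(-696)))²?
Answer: 21316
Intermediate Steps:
(x(-2) + (-559 - 1*(-696)))² = (9 + (-559 - 1*(-696)))² = (9 + (-559 + 696))² = (9 + 137)² = 146² = 21316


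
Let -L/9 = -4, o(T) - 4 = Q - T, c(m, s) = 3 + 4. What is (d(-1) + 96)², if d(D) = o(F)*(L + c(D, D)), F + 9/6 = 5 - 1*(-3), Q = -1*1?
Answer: 11881/4 ≈ 2970.3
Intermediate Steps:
c(m, s) = 7
Q = -1
F = 13/2 (F = -3/2 + (5 - 1*(-3)) = -3/2 + (5 + 3) = -3/2 + 8 = 13/2 ≈ 6.5000)
o(T) = 3 - T (o(T) = 4 + (-1 - T) = 3 - T)
L = 36 (L = -9*(-4) = 36)
d(D) = -301/2 (d(D) = (3 - 1*13/2)*(36 + 7) = (3 - 13/2)*43 = -7/2*43 = -301/2)
(d(-1) + 96)² = (-301/2 + 96)² = (-109/2)² = 11881/4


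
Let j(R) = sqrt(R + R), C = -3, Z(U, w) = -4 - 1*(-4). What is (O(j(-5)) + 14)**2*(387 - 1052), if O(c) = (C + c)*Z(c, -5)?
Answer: -130340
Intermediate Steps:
Z(U, w) = 0 (Z(U, w) = -4 + 4 = 0)
j(R) = sqrt(2)*sqrt(R) (j(R) = sqrt(2*R) = sqrt(2)*sqrt(R))
O(c) = 0 (O(c) = (-3 + c)*0 = 0)
(O(j(-5)) + 14)**2*(387 - 1052) = (0 + 14)**2*(387 - 1052) = 14**2*(-665) = 196*(-665) = -130340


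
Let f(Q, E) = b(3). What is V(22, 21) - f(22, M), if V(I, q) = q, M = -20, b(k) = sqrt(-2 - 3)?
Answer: 21 - I*sqrt(5) ≈ 21.0 - 2.2361*I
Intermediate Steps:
b(k) = I*sqrt(5) (b(k) = sqrt(-5) = I*sqrt(5))
f(Q, E) = I*sqrt(5)
V(22, 21) - f(22, M) = 21 - I*sqrt(5)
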